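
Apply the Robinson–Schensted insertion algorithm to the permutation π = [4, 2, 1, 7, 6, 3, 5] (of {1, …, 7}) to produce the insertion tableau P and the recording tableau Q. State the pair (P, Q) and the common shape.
P = [1, 3, 5] / [2, 6] / [4, 7];  Q = [1, 4, 7] / [2, 5] / [3, 6];  common shape = (3, 2, 2)

Row-insert the values π_1, π_2, … into P one at a time, bumping the leftmost entry strictly greater than the inserted value down to the next row. The recording tableau Q records, in position (i, j), the step at which that cell was added to P.
  Insert 4 (step 1): P = [4];  Q = [1]
  Insert 2 (step 2): P = [2] / [4];  Q = [1] / [2]
  Insert 1 (step 3): P = [1] / [2] / [4];  Q = [1] / [2] / [3]
  Insert 7 (step 4): P = [1, 7] / [2] / [4];  Q = [1, 4] / [2] / [3]
  Insert 6 (step 5): P = [1, 6] / [2, 7] / [4];  Q = [1, 4] / [2, 5] / [3]
  Insert 3 (step 6): P = [1, 3] / [2, 6] / [4, 7];  Q = [1, 4] / [2, 5] / [3, 6]
  Insert 5 (step 7): P = [1, 3, 5] / [2, 6] / [4, 7];  Q = [1, 4, 7] / [2, 5] / [3, 6]
Final shape: (3, 2, 2).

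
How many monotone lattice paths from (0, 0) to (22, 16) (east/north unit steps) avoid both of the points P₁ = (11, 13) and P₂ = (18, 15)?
Number of paths = 16594892334

Inclusion–exclusion. Total paths: C(38, 22) = 22239974430. Through P₁: C(24, 11)·C(14, 11) = 908596416. Through P₂: C(33, 18)·C(5, 4) = 5185791600. Since P₁ is strictly southwest of P₂, a monotone path through both must visit P₁ then P₂; paths through both = C(24, 11)·C(9, 7)·C(5, 4) = 449305920. Avoid both = 22239974430 − 908596416 − 5185791600 + 449305920 = 16594892334.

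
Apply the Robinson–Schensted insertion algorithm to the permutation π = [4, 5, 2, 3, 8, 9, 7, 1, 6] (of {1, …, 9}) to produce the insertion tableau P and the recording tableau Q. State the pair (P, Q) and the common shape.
P = [1, 3, 6, 9] / [2, 5, 7] / [4, 8];  Q = [1, 2, 5, 6] / [3, 4, 7] / [8, 9];  common shape = (4, 3, 2)

Row-insert the values π_1, π_2, … into P one at a time, bumping the leftmost entry strictly greater than the inserted value down to the next row. The recording tableau Q records, in position (i, j), the step at which that cell was added to P.
  Insert 4 (step 1): P = [4];  Q = [1]
  Insert 5 (step 2): P = [4, 5];  Q = [1, 2]
  Insert 2 (step 3): P = [2, 5] / [4];  Q = [1, 2] / [3]
  Insert 3 (step 4): P = [2, 3] / [4, 5];  Q = [1, 2] / [3, 4]
  Insert 8 (step 5): P = [2, 3, 8] / [4, 5];  Q = [1, 2, 5] / [3, 4]
  Insert 9 (step 6): P = [2, 3, 8, 9] / [4, 5];  Q = [1, 2, 5, 6] / [3, 4]
  Insert 7 (step 7): P = [2, 3, 7, 9] / [4, 5, 8];  Q = [1, 2, 5, 6] / [3, 4, 7]
  Insert 1 (step 8): P = [1, 3, 7, 9] / [2, 5, 8] / [4];  Q = [1, 2, 5, 6] / [3, 4, 7] / [8]
  Insert 6 (step 9): P = [1, 3, 6, 9] / [2, 5, 7] / [4, 8];  Q = [1, 2, 5, 6] / [3, 4, 7] / [8, 9]
Final shape: (4, 3, 2).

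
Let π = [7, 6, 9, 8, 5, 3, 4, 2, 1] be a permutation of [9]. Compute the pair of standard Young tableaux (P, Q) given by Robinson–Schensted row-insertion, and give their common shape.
P = [1, 4] / [2, 8] / [3, 9] / [5] / [6] / [7];  Q = [1, 3] / [2, 4] / [5, 7] / [6] / [8] / [9];  common shape = (2, 2, 2, 1, 1, 1)

Row-insert the values π_1, π_2, … into P one at a time, bumping the leftmost entry strictly greater than the inserted value down to the next row. The recording tableau Q records, in position (i, j), the step at which that cell was added to P.
  Insert 7 (step 1): P = [7];  Q = [1]
  Insert 6 (step 2): P = [6] / [7];  Q = [1] / [2]
  Insert 9 (step 3): P = [6, 9] / [7];  Q = [1, 3] / [2]
  Insert 8 (step 4): P = [6, 8] / [7, 9];  Q = [1, 3] / [2, 4]
  Insert 5 (step 5): P = [5, 8] / [6, 9] / [7];  Q = [1, 3] / [2, 4] / [5]
  Insert 3 (step 6): P = [3, 8] / [5, 9] / [6] / [7];  Q = [1, 3] / [2, 4] / [5] / [6]
  Insert 4 (step 7): P = [3, 4] / [5, 8] / [6, 9] / [7];  Q = [1, 3] / [2, 4] / [5, 7] / [6]
  Insert 2 (step 8): P = [2, 4] / [3, 8] / [5, 9] / [6] / [7];  Q = [1, 3] / [2, 4] / [5, 7] / [6] / [8]
  Insert 1 (step 9): P = [1, 4] / [2, 8] / [3, 9] / [5] / [6] / [7];  Q = [1, 3] / [2, 4] / [5, 7] / [6] / [8] / [9]
Final shape: (2, 2, 2, 1, 1, 1).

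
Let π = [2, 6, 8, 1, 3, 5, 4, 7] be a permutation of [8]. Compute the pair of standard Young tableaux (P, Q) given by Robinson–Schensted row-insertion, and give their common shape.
P = [1, 3, 4, 7] / [2, 5, 8] / [6];  Q = [1, 2, 3, 8] / [4, 5, 6] / [7];  common shape = (4, 3, 1)

Row-insert the values π_1, π_2, … into P one at a time, bumping the leftmost entry strictly greater than the inserted value down to the next row. The recording tableau Q records, in position (i, j), the step at which that cell was added to P.
  Insert 2 (step 1): P = [2];  Q = [1]
  Insert 6 (step 2): P = [2, 6];  Q = [1, 2]
  Insert 8 (step 3): P = [2, 6, 8];  Q = [1, 2, 3]
  Insert 1 (step 4): P = [1, 6, 8] / [2];  Q = [1, 2, 3] / [4]
  Insert 3 (step 5): P = [1, 3, 8] / [2, 6];  Q = [1, 2, 3] / [4, 5]
  Insert 5 (step 6): P = [1, 3, 5] / [2, 6, 8];  Q = [1, 2, 3] / [4, 5, 6]
  Insert 4 (step 7): P = [1, 3, 4] / [2, 5, 8] / [6];  Q = [1, 2, 3] / [4, 5, 6] / [7]
  Insert 7 (step 8): P = [1, 3, 4, 7] / [2, 5, 8] / [6];  Q = [1, 2, 3, 8] / [4, 5, 6] / [7]
Final shape: (4, 3, 1).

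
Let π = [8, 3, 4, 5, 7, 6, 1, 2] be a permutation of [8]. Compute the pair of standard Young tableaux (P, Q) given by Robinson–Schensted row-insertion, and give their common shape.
P = [1, 2, 5, 6] / [3, 4] / [7] / [8];  Q = [1, 3, 4, 5] / [2, 8] / [6] / [7];  common shape = (4, 2, 1, 1)

Row-insert the values π_1, π_2, … into P one at a time, bumping the leftmost entry strictly greater than the inserted value down to the next row. The recording tableau Q records, in position (i, j), the step at which that cell was added to P.
  Insert 8 (step 1): P = [8];  Q = [1]
  Insert 3 (step 2): P = [3] / [8];  Q = [1] / [2]
  Insert 4 (step 3): P = [3, 4] / [8];  Q = [1, 3] / [2]
  Insert 5 (step 4): P = [3, 4, 5] / [8];  Q = [1, 3, 4] / [2]
  Insert 7 (step 5): P = [3, 4, 5, 7] / [8];  Q = [1, 3, 4, 5] / [2]
  Insert 6 (step 6): P = [3, 4, 5, 6] / [7] / [8];  Q = [1, 3, 4, 5] / [2] / [6]
  Insert 1 (step 7): P = [1, 4, 5, 6] / [3] / [7] / [8];  Q = [1, 3, 4, 5] / [2] / [6] / [7]
  Insert 2 (step 8): P = [1, 2, 5, 6] / [3, 4] / [7] / [8];  Q = [1, 3, 4, 5] / [2, 8] / [6] / [7]
Final shape: (4, 2, 1, 1).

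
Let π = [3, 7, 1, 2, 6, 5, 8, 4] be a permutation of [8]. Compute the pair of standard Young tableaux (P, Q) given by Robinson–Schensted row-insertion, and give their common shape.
P = [1, 2, 4, 8] / [3, 5] / [6] / [7];  Q = [1, 2, 5, 7] / [3, 4] / [6] / [8];  common shape = (4, 2, 1, 1)

Row-insert the values π_1, π_2, … into P one at a time, bumping the leftmost entry strictly greater than the inserted value down to the next row. The recording tableau Q records, in position (i, j), the step at which that cell was added to P.
  Insert 3 (step 1): P = [3];  Q = [1]
  Insert 7 (step 2): P = [3, 7];  Q = [1, 2]
  Insert 1 (step 3): P = [1, 7] / [3];  Q = [1, 2] / [3]
  Insert 2 (step 4): P = [1, 2] / [3, 7];  Q = [1, 2] / [3, 4]
  Insert 6 (step 5): P = [1, 2, 6] / [3, 7];  Q = [1, 2, 5] / [3, 4]
  Insert 5 (step 6): P = [1, 2, 5] / [3, 6] / [7];  Q = [1, 2, 5] / [3, 4] / [6]
  Insert 8 (step 7): P = [1, 2, 5, 8] / [3, 6] / [7];  Q = [1, 2, 5, 7] / [3, 4] / [6]
  Insert 4 (step 8): P = [1, 2, 4, 8] / [3, 5] / [6] / [7];  Q = [1, 2, 5, 7] / [3, 4] / [6] / [8]
Final shape: (4, 2, 1, 1).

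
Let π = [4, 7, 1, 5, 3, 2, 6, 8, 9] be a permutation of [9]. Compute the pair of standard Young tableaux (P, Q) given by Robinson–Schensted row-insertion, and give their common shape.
P = [1, 2, 6, 8, 9] / [3, 5] / [4] / [7];  Q = [1, 2, 7, 8, 9] / [3, 4] / [5] / [6];  common shape = (5, 2, 1, 1)

Row-insert the values π_1, π_2, … into P one at a time, bumping the leftmost entry strictly greater than the inserted value down to the next row. The recording tableau Q records, in position (i, j), the step at which that cell was added to P.
  Insert 4 (step 1): P = [4];  Q = [1]
  Insert 7 (step 2): P = [4, 7];  Q = [1, 2]
  Insert 1 (step 3): P = [1, 7] / [4];  Q = [1, 2] / [3]
  Insert 5 (step 4): P = [1, 5] / [4, 7];  Q = [1, 2] / [3, 4]
  Insert 3 (step 5): P = [1, 3] / [4, 5] / [7];  Q = [1, 2] / [3, 4] / [5]
  Insert 2 (step 6): P = [1, 2] / [3, 5] / [4] / [7];  Q = [1, 2] / [3, 4] / [5] / [6]
  Insert 6 (step 7): P = [1, 2, 6] / [3, 5] / [4] / [7];  Q = [1, 2, 7] / [3, 4] / [5] / [6]
  Insert 8 (step 8): P = [1, 2, 6, 8] / [3, 5] / [4] / [7];  Q = [1, 2, 7, 8] / [3, 4] / [5] / [6]
  Insert 9 (step 9): P = [1, 2, 6, 8, 9] / [3, 5] / [4] / [7];  Q = [1, 2, 7, 8, 9] / [3, 4] / [5] / [6]
Final shape: (5, 2, 1, 1).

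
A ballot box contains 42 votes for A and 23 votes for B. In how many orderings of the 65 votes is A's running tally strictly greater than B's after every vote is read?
Strict-lead orderings = 66373979148761760

Total orderings of the 65 votes with 42 for A: C(65, 42) = 227068876035237600. By the Bertrand ballot formula (Cycle Lemma / reflection principle), the number of orderings in which A is strictly ahead of B throughout is (p − q)/(p + q) · C(p + q, p) = (42 − 23)/(42 + 23) · 227068876035237600 = 66373979148761760.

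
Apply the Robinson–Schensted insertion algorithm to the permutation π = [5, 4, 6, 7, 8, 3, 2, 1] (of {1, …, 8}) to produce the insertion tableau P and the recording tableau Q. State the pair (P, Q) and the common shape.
P = [1, 6, 7, 8] / [2] / [3] / [4] / [5];  Q = [1, 3, 4, 5] / [2] / [6] / [7] / [8];  common shape = (4, 1, 1, 1, 1)

Row-insert the values π_1, π_2, … into P one at a time, bumping the leftmost entry strictly greater than the inserted value down to the next row. The recording tableau Q records, in position (i, j), the step at which that cell was added to P.
  Insert 5 (step 1): P = [5];  Q = [1]
  Insert 4 (step 2): P = [4] / [5];  Q = [1] / [2]
  Insert 6 (step 3): P = [4, 6] / [5];  Q = [1, 3] / [2]
  Insert 7 (step 4): P = [4, 6, 7] / [5];  Q = [1, 3, 4] / [2]
  Insert 8 (step 5): P = [4, 6, 7, 8] / [5];  Q = [1, 3, 4, 5] / [2]
  Insert 3 (step 6): P = [3, 6, 7, 8] / [4] / [5];  Q = [1, 3, 4, 5] / [2] / [6]
  Insert 2 (step 7): P = [2, 6, 7, 8] / [3] / [4] / [5];  Q = [1, 3, 4, 5] / [2] / [6] / [7]
  Insert 1 (step 8): P = [1, 6, 7, 8] / [2] / [3] / [4] / [5];  Q = [1, 3, 4, 5] / [2] / [6] / [7] / [8]
Final shape: (4, 1, 1, 1, 1).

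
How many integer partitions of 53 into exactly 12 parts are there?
p(53, 12 parts) = 27156

Partitions of n into exactly k parts are in bijection with partitions of n − k into at most k parts (subtract 1 from each part). So p(53, exactly 12) = p(41, parts ≤ 12). Computing via the recurrence p(m, j) = p(m, j−1) + p(m−j, j) gives 27156.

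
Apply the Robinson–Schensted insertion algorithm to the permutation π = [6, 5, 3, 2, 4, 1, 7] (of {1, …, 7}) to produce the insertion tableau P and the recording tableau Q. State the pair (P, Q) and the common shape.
P = [1, 4, 7] / [2] / [3] / [5] / [6];  Q = [1, 5, 7] / [2] / [3] / [4] / [6];  common shape = (3, 1, 1, 1, 1)

Row-insert the values π_1, π_2, … into P one at a time, bumping the leftmost entry strictly greater than the inserted value down to the next row. The recording tableau Q records, in position (i, j), the step at which that cell was added to P.
  Insert 6 (step 1): P = [6];  Q = [1]
  Insert 5 (step 2): P = [5] / [6];  Q = [1] / [2]
  Insert 3 (step 3): P = [3] / [5] / [6];  Q = [1] / [2] / [3]
  Insert 2 (step 4): P = [2] / [3] / [5] / [6];  Q = [1] / [2] / [3] / [4]
  Insert 4 (step 5): P = [2, 4] / [3] / [5] / [6];  Q = [1, 5] / [2] / [3] / [4]
  Insert 1 (step 6): P = [1, 4] / [2] / [3] / [5] / [6];  Q = [1, 5] / [2] / [3] / [4] / [6]
  Insert 7 (step 7): P = [1, 4, 7] / [2] / [3] / [5] / [6];  Q = [1, 5, 7] / [2] / [3] / [4] / [6]
Final shape: (3, 1, 1, 1, 1).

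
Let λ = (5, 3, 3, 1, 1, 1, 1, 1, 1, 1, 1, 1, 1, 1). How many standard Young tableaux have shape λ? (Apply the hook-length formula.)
# SYT of shape (5, 3, 3, 1, 1, 1, 1, 1, 1, 1, 1, 1, 1, 1) = 10346336

Hook-length formula: f^λ = n! / Π hook(c), product over all cells c of the Young diagram. For λ = (5, 3, 3, 1, 1, 1, 1, 1, 1, 1, 1, 1, 1, 1), n = 22 boxes. Hook lengths by row (left-to-right, top-to-bottom): [18, 6, 5, 2, 1]; [15, 3, 2]; [14, 2, 1]; [11]; [10]; [9]; [8]; [7]; [6]; [5]; [4]; [3]; [2]; [1]. Product of hooks = 108637562880000. So f^λ = 22! / 108637562880000 = 1124000727777607680000 / 108637562880000 = 10346336.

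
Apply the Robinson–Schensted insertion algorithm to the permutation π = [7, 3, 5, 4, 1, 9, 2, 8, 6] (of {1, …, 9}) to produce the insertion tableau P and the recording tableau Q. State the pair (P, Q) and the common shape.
P = [1, 2, 6] / [3, 4, 8] / [5, 9] / [7];  Q = [1, 3, 6] / [2, 7, 8] / [4, 9] / [5];  common shape = (3, 3, 2, 1)

Row-insert the values π_1, π_2, … into P one at a time, bumping the leftmost entry strictly greater than the inserted value down to the next row. The recording tableau Q records, in position (i, j), the step at which that cell was added to P.
  Insert 7 (step 1): P = [7];  Q = [1]
  Insert 3 (step 2): P = [3] / [7];  Q = [1] / [2]
  Insert 5 (step 3): P = [3, 5] / [7];  Q = [1, 3] / [2]
  Insert 4 (step 4): P = [3, 4] / [5] / [7];  Q = [1, 3] / [2] / [4]
  Insert 1 (step 5): P = [1, 4] / [3] / [5] / [7];  Q = [1, 3] / [2] / [4] / [5]
  Insert 9 (step 6): P = [1, 4, 9] / [3] / [5] / [7];  Q = [1, 3, 6] / [2] / [4] / [5]
  Insert 2 (step 7): P = [1, 2, 9] / [3, 4] / [5] / [7];  Q = [1, 3, 6] / [2, 7] / [4] / [5]
  Insert 8 (step 8): P = [1, 2, 8] / [3, 4, 9] / [5] / [7];  Q = [1, 3, 6] / [2, 7, 8] / [4] / [5]
  Insert 6 (step 9): P = [1, 2, 6] / [3, 4, 8] / [5, 9] / [7];  Q = [1, 3, 6] / [2, 7, 8] / [4, 9] / [5]
Final shape: (3, 3, 2, 1).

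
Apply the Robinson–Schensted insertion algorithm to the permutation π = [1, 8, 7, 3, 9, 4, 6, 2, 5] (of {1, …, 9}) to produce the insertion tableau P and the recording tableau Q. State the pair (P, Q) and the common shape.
P = [1, 2, 4, 5] / [3, 6] / [7, 9] / [8];  Q = [1, 2, 5, 7] / [3, 6] / [4, 9] / [8];  common shape = (4, 2, 2, 1)

Row-insert the values π_1, π_2, … into P one at a time, bumping the leftmost entry strictly greater than the inserted value down to the next row. The recording tableau Q records, in position (i, j), the step at which that cell was added to P.
  Insert 1 (step 1): P = [1];  Q = [1]
  Insert 8 (step 2): P = [1, 8];  Q = [1, 2]
  Insert 7 (step 3): P = [1, 7] / [8];  Q = [1, 2] / [3]
  Insert 3 (step 4): P = [1, 3] / [7] / [8];  Q = [1, 2] / [3] / [4]
  Insert 9 (step 5): P = [1, 3, 9] / [7] / [8];  Q = [1, 2, 5] / [3] / [4]
  Insert 4 (step 6): P = [1, 3, 4] / [7, 9] / [8];  Q = [1, 2, 5] / [3, 6] / [4]
  Insert 6 (step 7): P = [1, 3, 4, 6] / [7, 9] / [8];  Q = [1, 2, 5, 7] / [3, 6] / [4]
  Insert 2 (step 8): P = [1, 2, 4, 6] / [3, 9] / [7] / [8];  Q = [1, 2, 5, 7] / [3, 6] / [4] / [8]
  Insert 5 (step 9): P = [1, 2, 4, 5] / [3, 6] / [7, 9] / [8];  Q = [1, 2, 5, 7] / [3, 6] / [4, 9] / [8]
Final shape: (4, 2, 2, 1).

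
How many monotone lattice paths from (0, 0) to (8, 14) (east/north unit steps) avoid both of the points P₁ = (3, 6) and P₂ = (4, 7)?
Number of paths = 158202

Inclusion–exclusion. Total paths: C(22, 8) = 319770. Through P₁: C(9, 3)·C(13, 5) = 108108. Through P₂: C(11, 4)·C(11, 4) = 108900. Since P₁ is strictly southwest of P₂, a monotone path through both must visit P₁ then P₂; paths through both = C(9, 3)·C(2, 1)·C(11, 4) = 55440. Avoid both = 319770 − 108108 − 108900 + 55440 = 158202.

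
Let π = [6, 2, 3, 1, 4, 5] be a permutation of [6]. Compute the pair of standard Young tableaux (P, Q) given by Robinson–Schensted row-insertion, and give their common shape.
P = [1, 3, 4, 5] / [2] / [6];  Q = [1, 3, 5, 6] / [2] / [4];  common shape = (4, 1, 1)

Row-insert the values π_1, π_2, … into P one at a time, bumping the leftmost entry strictly greater than the inserted value down to the next row. The recording tableau Q records, in position (i, j), the step at which that cell was added to P.
  Insert 6 (step 1): P = [6];  Q = [1]
  Insert 2 (step 2): P = [2] / [6];  Q = [1] / [2]
  Insert 3 (step 3): P = [2, 3] / [6];  Q = [1, 3] / [2]
  Insert 1 (step 4): P = [1, 3] / [2] / [6];  Q = [1, 3] / [2] / [4]
  Insert 4 (step 5): P = [1, 3, 4] / [2] / [6];  Q = [1, 3, 5] / [2] / [4]
  Insert 5 (step 6): P = [1, 3, 4, 5] / [2] / [6];  Q = [1, 3, 5, 6] / [2] / [4]
Final shape: (4, 1, 1).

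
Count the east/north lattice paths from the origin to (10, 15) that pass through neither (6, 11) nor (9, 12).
Number of paths = 1424736

Inclusion–exclusion. Total paths: C(25, 10) = 3268760. Through P₁: C(17, 6)·C(8, 4) = 866320. Through P₂: C(21, 9)·C(4, 1) = 1175720. Since P₁ is strictly southwest of P₂, a monotone path through both must visit P₁ then P₂; paths through both = C(17, 6)·C(4, 3)·C(4, 1) = 198016. Avoid both = 3268760 − 866320 − 1175720 + 198016 = 1424736.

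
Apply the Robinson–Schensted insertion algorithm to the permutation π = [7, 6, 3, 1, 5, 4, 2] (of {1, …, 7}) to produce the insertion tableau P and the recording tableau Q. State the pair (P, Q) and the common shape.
P = [1, 2] / [3, 4] / [5] / [6] / [7];  Q = [1, 5] / [2, 6] / [3] / [4] / [7];  common shape = (2, 2, 1, 1, 1)

Row-insert the values π_1, π_2, … into P one at a time, bumping the leftmost entry strictly greater than the inserted value down to the next row. The recording tableau Q records, in position (i, j), the step at which that cell was added to P.
  Insert 7 (step 1): P = [7];  Q = [1]
  Insert 6 (step 2): P = [6] / [7];  Q = [1] / [2]
  Insert 3 (step 3): P = [3] / [6] / [7];  Q = [1] / [2] / [3]
  Insert 1 (step 4): P = [1] / [3] / [6] / [7];  Q = [1] / [2] / [3] / [4]
  Insert 5 (step 5): P = [1, 5] / [3] / [6] / [7];  Q = [1, 5] / [2] / [3] / [4]
  Insert 4 (step 6): P = [1, 4] / [3, 5] / [6] / [7];  Q = [1, 5] / [2, 6] / [3] / [4]
  Insert 2 (step 7): P = [1, 2] / [3, 4] / [5] / [6] / [7];  Q = [1, 5] / [2, 6] / [3] / [4] / [7]
Final shape: (2, 2, 1, 1, 1).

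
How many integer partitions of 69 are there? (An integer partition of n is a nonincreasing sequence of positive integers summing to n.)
p(69) = 3554345

Compute p(n) via the recurrence p(n, m) = p(n, m−1) + p(n−m, m), where p(n, m) counts partitions of n with all parts ≤ m and p(n) = p(n, n). The base cases are p(0, m) = 1 and p(n, 0) = 0 for n > 0. Filling the table yields p(69) = 3554345. (Euler's pentagonal recurrence is an alternative.)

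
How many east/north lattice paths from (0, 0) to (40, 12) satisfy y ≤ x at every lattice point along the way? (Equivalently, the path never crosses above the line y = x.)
Number of paths = 145975678030

By the reflection principle (André's argument), the number of monotone paths to (40, 12) with n ≤ m that never go above y = x is C(52, 40) − C(52, 41) = 206379406870 − 60403728840 = 145975678030.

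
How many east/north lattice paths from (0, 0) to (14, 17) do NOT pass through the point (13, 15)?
Number of paths = 152856045

Total paths from (0, 0) to (14, 17): C(31, 14) = 265182525. Paths through (13, 15): (paths (0, 0) → (13, 15)) × (paths (13, 15) → (14, 17)) = C(28, 13) · C(3, 1) = 37442160 · 3 = 112326480. Avoidance count = 265182525 − 112326480 = 152856045.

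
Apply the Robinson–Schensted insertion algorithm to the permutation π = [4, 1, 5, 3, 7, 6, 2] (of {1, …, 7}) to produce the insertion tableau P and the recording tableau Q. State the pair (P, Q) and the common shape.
P = [1, 2, 6] / [3, 5, 7] / [4];  Q = [1, 3, 5] / [2, 4, 6] / [7];  common shape = (3, 3, 1)

Row-insert the values π_1, π_2, … into P one at a time, bumping the leftmost entry strictly greater than the inserted value down to the next row. The recording tableau Q records, in position (i, j), the step at which that cell was added to P.
  Insert 4 (step 1): P = [4];  Q = [1]
  Insert 1 (step 2): P = [1] / [4];  Q = [1] / [2]
  Insert 5 (step 3): P = [1, 5] / [4];  Q = [1, 3] / [2]
  Insert 3 (step 4): P = [1, 3] / [4, 5];  Q = [1, 3] / [2, 4]
  Insert 7 (step 5): P = [1, 3, 7] / [4, 5];  Q = [1, 3, 5] / [2, 4]
  Insert 6 (step 6): P = [1, 3, 6] / [4, 5, 7];  Q = [1, 3, 5] / [2, 4, 6]
  Insert 2 (step 7): P = [1, 2, 6] / [3, 5, 7] / [4];  Q = [1, 3, 5] / [2, 4, 6] / [7]
Final shape: (3, 3, 1).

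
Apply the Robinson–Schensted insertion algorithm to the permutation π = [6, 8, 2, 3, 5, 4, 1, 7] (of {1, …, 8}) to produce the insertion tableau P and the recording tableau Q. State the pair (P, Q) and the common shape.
P = [1, 3, 4, 7] / [2, 8] / [5] / [6];  Q = [1, 2, 5, 8] / [3, 4] / [6] / [7];  common shape = (4, 2, 1, 1)

Row-insert the values π_1, π_2, … into P one at a time, bumping the leftmost entry strictly greater than the inserted value down to the next row. The recording tableau Q records, in position (i, j), the step at which that cell was added to P.
  Insert 6 (step 1): P = [6];  Q = [1]
  Insert 8 (step 2): P = [6, 8];  Q = [1, 2]
  Insert 2 (step 3): P = [2, 8] / [6];  Q = [1, 2] / [3]
  Insert 3 (step 4): P = [2, 3] / [6, 8];  Q = [1, 2] / [3, 4]
  Insert 5 (step 5): P = [2, 3, 5] / [6, 8];  Q = [1, 2, 5] / [3, 4]
  Insert 4 (step 6): P = [2, 3, 4] / [5, 8] / [6];  Q = [1, 2, 5] / [3, 4] / [6]
  Insert 1 (step 7): P = [1, 3, 4] / [2, 8] / [5] / [6];  Q = [1, 2, 5] / [3, 4] / [6] / [7]
  Insert 7 (step 8): P = [1, 3, 4, 7] / [2, 8] / [5] / [6];  Q = [1, 2, 5, 8] / [3, 4] / [6] / [7]
Final shape: (4, 2, 1, 1).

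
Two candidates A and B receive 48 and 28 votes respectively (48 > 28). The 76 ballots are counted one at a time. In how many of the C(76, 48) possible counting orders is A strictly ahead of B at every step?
Strict-lead orderings = 131096805551297099500

Total orderings of the 76 votes with 48 for A: C(76, 48) = 498167861094928978100. By the Bertrand ballot formula (Cycle Lemma / reflection principle), the number of orderings in which A is strictly ahead of B throughout is (p − q)/(p + q) · C(p + q, p) = (48 − 28)/(48 + 28) · 498167861094928978100 = 131096805551297099500.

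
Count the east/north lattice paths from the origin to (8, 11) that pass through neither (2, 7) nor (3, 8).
Number of paths = 62814

Inclusion–exclusion. Total paths: C(19, 8) = 75582. Through P₁: C(9, 2)·C(10, 6) = 7560. Through P₂: C(11, 3)·C(8, 5) = 9240. Since P₁ is strictly southwest of P₂, a monotone path through both must visit P₁ then P₂; paths through both = C(9, 2)·C(2, 1)·C(8, 5) = 4032. Avoid both = 75582 − 7560 − 9240 + 4032 = 62814.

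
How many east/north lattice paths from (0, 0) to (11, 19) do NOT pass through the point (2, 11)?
Number of paths = 52731120

Total paths from (0, 0) to (11, 19): C(30, 11) = 54627300. Paths through (2, 11): (paths (0, 0) → (2, 11)) × (paths (2, 11) → (11, 19)) = C(13, 2) · C(17, 9) = 78 · 24310 = 1896180. Avoidance count = 54627300 − 1896180 = 52731120.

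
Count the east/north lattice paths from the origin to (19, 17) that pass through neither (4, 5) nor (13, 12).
Number of paths = 4670536920

Inclusion–exclusion. Total paths: C(36, 19) = 8597496600. Through P₁: C(9, 4)·C(27, 15) = 2190366360. Through P₂: C(25, 13)·C(11, 6) = 2402538600. Since P₁ is strictly southwest of P₂, a monotone path through both must visit P₁ then P₂; paths through both = C(9, 4)·C(16, 9)·C(11, 6) = 665945280. Avoid both = 8597496600 − 2190366360 − 2402538600 + 665945280 = 4670536920.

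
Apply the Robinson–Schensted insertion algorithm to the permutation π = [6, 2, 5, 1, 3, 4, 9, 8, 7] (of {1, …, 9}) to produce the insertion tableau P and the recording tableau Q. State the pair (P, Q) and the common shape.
P = [1, 3, 4, 7] / [2, 5, 8] / [6, 9];  Q = [1, 3, 6, 7] / [2, 5, 8] / [4, 9];  common shape = (4, 3, 2)

Row-insert the values π_1, π_2, … into P one at a time, bumping the leftmost entry strictly greater than the inserted value down to the next row. The recording tableau Q records, in position (i, j), the step at which that cell was added to P.
  Insert 6 (step 1): P = [6];  Q = [1]
  Insert 2 (step 2): P = [2] / [6];  Q = [1] / [2]
  Insert 5 (step 3): P = [2, 5] / [6];  Q = [1, 3] / [2]
  Insert 1 (step 4): P = [1, 5] / [2] / [6];  Q = [1, 3] / [2] / [4]
  Insert 3 (step 5): P = [1, 3] / [2, 5] / [6];  Q = [1, 3] / [2, 5] / [4]
  Insert 4 (step 6): P = [1, 3, 4] / [2, 5] / [6];  Q = [1, 3, 6] / [2, 5] / [4]
  Insert 9 (step 7): P = [1, 3, 4, 9] / [2, 5] / [6];  Q = [1, 3, 6, 7] / [2, 5] / [4]
  Insert 8 (step 8): P = [1, 3, 4, 8] / [2, 5, 9] / [6];  Q = [1, 3, 6, 7] / [2, 5, 8] / [4]
  Insert 7 (step 9): P = [1, 3, 4, 7] / [2, 5, 8] / [6, 9];  Q = [1, 3, 6, 7] / [2, 5, 8] / [4, 9]
Final shape: (4, 3, 2).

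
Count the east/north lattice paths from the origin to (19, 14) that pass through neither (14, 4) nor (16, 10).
Number of paths = 626708095

Inclusion–exclusion. Total paths: C(33, 19) = 818809200. Through P₁: C(18, 14)·C(15, 5) = 9189180. Through P₂: C(26, 16)·C(7, 3) = 185910725. Since P₁ is strictly southwest of P₂, a monotone path through both must visit P₁ then P₂; paths through both = C(18, 14)·C(8, 2)·C(7, 3) = 2998800. Avoid both = 818809200 − 9189180 − 185910725 + 2998800 = 626708095.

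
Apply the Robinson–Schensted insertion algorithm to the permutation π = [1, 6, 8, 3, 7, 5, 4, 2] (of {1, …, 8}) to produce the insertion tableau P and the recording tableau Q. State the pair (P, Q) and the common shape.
P = [1, 2, 4] / [3, 7] / [5] / [6] / [8];  Q = [1, 2, 3] / [4, 5] / [6] / [7] / [8];  common shape = (3, 2, 1, 1, 1)

Row-insert the values π_1, π_2, … into P one at a time, bumping the leftmost entry strictly greater than the inserted value down to the next row. The recording tableau Q records, in position (i, j), the step at which that cell was added to P.
  Insert 1 (step 1): P = [1];  Q = [1]
  Insert 6 (step 2): P = [1, 6];  Q = [1, 2]
  Insert 8 (step 3): P = [1, 6, 8];  Q = [1, 2, 3]
  Insert 3 (step 4): P = [1, 3, 8] / [6];  Q = [1, 2, 3] / [4]
  Insert 7 (step 5): P = [1, 3, 7] / [6, 8];  Q = [1, 2, 3] / [4, 5]
  Insert 5 (step 6): P = [1, 3, 5] / [6, 7] / [8];  Q = [1, 2, 3] / [4, 5] / [6]
  Insert 4 (step 7): P = [1, 3, 4] / [5, 7] / [6] / [8];  Q = [1, 2, 3] / [4, 5] / [6] / [7]
  Insert 2 (step 8): P = [1, 2, 4] / [3, 7] / [5] / [6] / [8];  Q = [1, 2, 3] / [4, 5] / [6] / [7] / [8]
Final shape: (3, 2, 1, 1, 1).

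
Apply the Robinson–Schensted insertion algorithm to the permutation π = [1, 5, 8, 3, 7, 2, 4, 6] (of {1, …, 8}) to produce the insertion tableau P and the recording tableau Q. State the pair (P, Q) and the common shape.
P = [1, 2, 4, 6] / [3, 7] / [5, 8];  Q = [1, 2, 3, 8] / [4, 5] / [6, 7];  common shape = (4, 2, 2)

Row-insert the values π_1, π_2, … into P one at a time, bumping the leftmost entry strictly greater than the inserted value down to the next row. The recording tableau Q records, in position (i, j), the step at which that cell was added to P.
  Insert 1 (step 1): P = [1];  Q = [1]
  Insert 5 (step 2): P = [1, 5];  Q = [1, 2]
  Insert 8 (step 3): P = [1, 5, 8];  Q = [1, 2, 3]
  Insert 3 (step 4): P = [1, 3, 8] / [5];  Q = [1, 2, 3] / [4]
  Insert 7 (step 5): P = [1, 3, 7] / [5, 8];  Q = [1, 2, 3] / [4, 5]
  Insert 2 (step 6): P = [1, 2, 7] / [3, 8] / [5];  Q = [1, 2, 3] / [4, 5] / [6]
  Insert 4 (step 7): P = [1, 2, 4] / [3, 7] / [5, 8];  Q = [1, 2, 3] / [4, 5] / [6, 7]
  Insert 6 (step 8): P = [1, 2, 4, 6] / [3, 7] / [5, 8];  Q = [1, 2, 3, 8] / [4, 5] / [6, 7]
Final shape: (4, 2, 2).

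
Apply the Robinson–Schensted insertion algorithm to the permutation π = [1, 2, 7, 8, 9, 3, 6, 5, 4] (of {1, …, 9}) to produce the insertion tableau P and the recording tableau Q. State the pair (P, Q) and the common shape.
P = [1, 2, 3, 4, 9] / [5, 8] / [6] / [7];  Q = [1, 2, 3, 4, 5] / [6, 7] / [8] / [9];  common shape = (5, 2, 1, 1)

Row-insert the values π_1, π_2, … into P one at a time, bumping the leftmost entry strictly greater than the inserted value down to the next row. The recording tableau Q records, in position (i, j), the step at which that cell was added to P.
  Insert 1 (step 1): P = [1];  Q = [1]
  Insert 2 (step 2): P = [1, 2];  Q = [1, 2]
  Insert 7 (step 3): P = [1, 2, 7];  Q = [1, 2, 3]
  Insert 8 (step 4): P = [1, 2, 7, 8];  Q = [1, 2, 3, 4]
  Insert 9 (step 5): P = [1, 2, 7, 8, 9];  Q = [1, 2, 3, 4, 5]
  Insert 3 (step 6): P = [1, 2, 3, 8, 9] / [7];  Q = [1, 2, 3, 4, 5] / [6]
  Insert 6 (step 7): P = [1, 2, 3, 6, 9] / [7, 8];  Q = [1, 2, 3, 4, 5] / [6, 7]
  Insert 5 (step 8): P = [1, 2, 3, 5, 9] / [6, 8] / [7];  Q = [1, 2, 3, 4, 5] / [6, 7] / [8]
  Insert 4 (step 9): P = [1, 2, 3, 4, 9] / [5, 8] / [6] / [7];  Q = [1, 2, 3, 4, 5] / [6, 7] / [8] / [9]
Final shape: (5, 2, 1, 1).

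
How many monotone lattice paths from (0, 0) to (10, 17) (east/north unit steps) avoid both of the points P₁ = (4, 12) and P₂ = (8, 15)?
Number of paths = 5035761

Inclusion–exclusion. Total paths: C(27, 10) = 8436285. Through P₁: C(16, 4)·C(11, 6) = 840840. Through P₂: C(23, 8)·C(4, 2) = 2941884. Since P₁ is strictly southwest of P₂, a monotone path through both must visit P₁ then P₂; paths through both = C(16, 4)·C(7, 4)·C(4, 2) = 382200. Avoid both = 8436285 − 840840 − 2941884 + 382200 = 5035761.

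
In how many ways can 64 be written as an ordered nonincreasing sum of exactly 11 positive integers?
p(64, 11 parts) = 116792

Partitions of n into exactly k parts are in bijection with partitions of n − k into at most k parts (subtract 1 from each part). So p(64, exactly 11) = p(53, parts ≤ 11). Computing via the recurrence p(m, j) = p(m, j−1) + p(m−j, j) gives 116792.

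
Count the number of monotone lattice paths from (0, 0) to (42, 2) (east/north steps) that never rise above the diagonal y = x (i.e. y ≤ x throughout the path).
Number of paths = 902

By the reflection principle (André's argument), the number of monotone paths to (42, 2) with n ≤ m that never go above y = x is C(44, 42) − C(44, 43) = 946 − 44 = 902.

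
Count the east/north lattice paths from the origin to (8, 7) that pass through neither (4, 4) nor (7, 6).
Number of paths = 1953

Inclusion–exclusion. Total paths: C(15, 8) = 6435. Through P₁: C(8, 4)·C(7, 4) = 2450. Through P₂: C(13, 7)·C(2, 1) = 3432. Since P₁ is strictly southwest of P₂, a monotone path through both must visit P₁ then P₂; paths through both = C(8, 4)·C(5, 3)·C(2, 1) = 1400. Avoid both = 6435 − 2450 − 3432 + 1400 = 1953.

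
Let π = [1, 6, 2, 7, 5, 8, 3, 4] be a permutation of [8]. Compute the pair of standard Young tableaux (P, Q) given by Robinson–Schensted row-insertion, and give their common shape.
P = [1, 2, 3, 4] / [5, 7, 8] / [6];  Q = [1, 2, 4, 6] / [3, 5, 8] / [7];  common shape = (4, 3, 1)

Row-insert the values π_1, π_2, … into P one at a time, bumping the leftmost entry strictly greater than the inserted value down to the next row. The recording tableau Q records, in position (i, j), the step at which that cell was added to P.
  Insert 1 (step 1): P = [1];  Q = [1]
  Insert 6 (step 2): P = [1, 6];  Q = [1, 2]
  Insert 2 (step 3): P = [1, 2] / [6];  Q = [1, 2] / [3]
  Insert 7 (step 4): P = [1, 2, 7] / [6];  Q = [1, 2, 4] / [3]
  Insert 5 (step 5): P = [1, 2, 5] / [6, 7];  Q = [1, 2, 4] / [3, 5]
  Insert 8 (step 6): P = [1, 2, 5, 8] / [6, 7];  Q = [1, 2, 4, 6] / [3, 5]
  Insert 3 (step 7): P = [1, 2, 3, 8] / [5, 7] / [6];  Q = [1, 2, 4, 6] / [3, 5] / [7]
  Insert 4 (step 8): P = [1, 2, 3, 4] / [5, 7, 8] / [6];  Q = [1, 2, 4, 6] / [3, 5, 8] / [7]
Final shape: (4, 3, 1).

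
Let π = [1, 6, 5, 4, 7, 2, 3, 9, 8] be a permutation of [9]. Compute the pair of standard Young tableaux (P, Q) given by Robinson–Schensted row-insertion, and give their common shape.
P = [1, 2, 3, 8] / [4, 7, 9] / [5] / [6];  Q = [1, 2, 5, 8] / [3, 7, 9] / [4] / [6];  common shape = (4, 3, 1, 1)

Row-insert the values π_1, π_2, … into P one at a time, bumping the leftmost entry strictly greater than the inserted value down to the next row. The recording tableau Q records, in position (i, j), the step at which that cell was added to P.
  Insert 1 (step 1): P = [1];  Q = [1]
  Insert 6 (step 2): P = [1, 6];  Q = [1, 2]
  Insert 5 (step 3): P = [1, 5] / [6];  Q = [1, 2] / [3]
  Insert 4 (step 4): P = [1, 4] / [5] / [6];  Q = [1, 2] / [3] / [4]
  Insert 7 (step 5): P = [1, 4, 7] / [5] / [6];  Q = [1, 2, 5] / [3] / [4]
  Insert 2 (step 6): P = [1, 2, 7] / [4] / [5] / [6];  Q = [1, 2, 5] / [3] / [4] / [6]
  Insert 3 (step 7): P = [1, 2, 3] / [4, 7] / [5] / [6];  Q = [1, 2, 5] / [3, 7] / [4] / [6]
  Insert 9 (step 8): P = [1, 2, 3, 9] / [4, 7] / [5] / [6];  Q = [1, 2, 5, 8] / [3, 7] / [4] / [6]
  Insert 8 (step 9): P = [1, 2, 3, 8] / [4, 7, 9] / [5] / [6];  Q = [1, 2, 5, 8] / [3, 7, 9] / [4] / [6]
Final shape: (4, 3, 1, 1).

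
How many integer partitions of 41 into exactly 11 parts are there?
p(41, 11 parts) = 4035

Partitions of n into exactly k parts are in bijection with partitions of n − k into at most k parts (subtract 1 from each part). So p(41, exactly 11) = p(30, parts ≤ 11). Computing via the recurrence p(m, j) = p(m, j−1) + p(m−j, j) gives 4035.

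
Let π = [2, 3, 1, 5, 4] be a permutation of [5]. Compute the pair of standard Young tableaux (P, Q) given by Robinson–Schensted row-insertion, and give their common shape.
P = [1, 3, 4] / [2, 5];  Q = [1, 2, 4] / [3, 5];  common shape = (3, 2)

Row-insert the values π_1, π_2, … into P one at a time, bumping the leftmost entry strictly greater than the inserted value down to the next row. The recording tableau Q records, in position (i, j), the step at which that cell was added to P.
  Insert 2 (step 1): P = [2];  Q = [1]
  Insert 3 (step 2): P = [2, 3];  Q = [1, 2]
  Insert 1 (step 3): P = [1, 3] / [2];  Q = [1, 2] / [3]
  Insert 5 (step 4): P = [1, 3, 5] / [2];  Q = [1, 2, 4] / [3]
  Insert 4 (step 5): P = [1, 3, 4] / [2, 5];  Q = [1, 2, 4] / [3, 5]
Final shape: (3, 2).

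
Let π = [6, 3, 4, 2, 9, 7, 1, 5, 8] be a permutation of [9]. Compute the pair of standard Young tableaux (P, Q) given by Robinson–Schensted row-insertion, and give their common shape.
P = [1, 4, 5, 8] / [2, 7] / [3, 9] / [6];  Q = [1, 3, 5, 9] / [2, 6] / [4, 8] / [7];  common shape = (4, 2, 2, 1)

Row-insert the values π_1, π_2, … into P one at a time, bumping the leftmost entry strictly greater than the inserted value down to the next row. The recording tableau Q records, in position (i, j), the step at which that cell was added to P.
  Insert 6 (step 1): P = [6];  Q = [1]
  Insert 3 (step 2): P = [3] / [6];  Q = [1] / [2]
  Insert 4 (step 3): P = [3, 4] / [6];  Q = [1, 3] / [2]
  Insert 2 (step 4): P = [2, 4] / [3] / [6];  Q = [1, 3] / [2] / [4]
  Insert 9 (step 5): P = [2, 4, 9] / [3] / [6];  Q = [1, 3, 5] / [2] / [4]
  Insert 7 (step 6): P = [2, 4, 7] / [3, 9] / [6];  Q = [1, 3, 5] / [2, 6] / [4]
  Insert 1 (step 7): P = [1, 4, 7] / [2, 9] / [3] / [6];  Q = [1, 3, 5] / [2, 6] / [4] / [7]
  Insert 5 (step 8): P = [1, 4, 5] / [2, 7] / [3, 9] / [6];  Q = [1, 3, 5] / [2, 6] / [4, 8] / [7]
  Insert 8 (step 9): P = [1, 4, 5, 8] / [2, 7] / [3, 9] / [6];  Q = [1, 3, 5, 9] / [2, 6] / [4, 8] / [7]
Final shape: (4, 2, 2, 1).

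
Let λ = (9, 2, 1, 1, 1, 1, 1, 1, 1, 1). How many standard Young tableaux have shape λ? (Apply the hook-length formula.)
# SYT of shape (9, 2, 1, 1, 1, 1, 1, 1, 1, 1) = 369512

Hook-length formula: f^λ = n! / Π hook(c), product over all cells c of the Young diagram. For λ = (9, 2, 1, 1, 1, 1, 1, 1, 1, 1), n = 19 boxes. Hook lengths by row (left-to-right, top-to-bottom): [18, 9, 7, 6, 5, 4, 3, 2, 1]; [10, 1]; [8]; [7]; [6]; [5]; [4]; [3]; [2]; [1]. Product of hooks = 329204736000. So f^λ = 19! / 329204736000 = 121645100408832000 / 329204736000 = 369512.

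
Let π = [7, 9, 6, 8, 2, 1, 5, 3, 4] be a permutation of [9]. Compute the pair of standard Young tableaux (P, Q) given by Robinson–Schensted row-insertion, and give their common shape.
P = [1, 3, 4] / [2, 5] / [6, 8] / [7, 9];  Q = [1, 2, 9] / [3, 4] / [5, 7] / [6, 8];  common shape = (3, 2, 2, 2)

Row-insert the values π_1, π_2, … into P one at a time, bumping the leftmost entry strictly greater than the inserted value down to the next row. The recording tableau Q records, in position (i, j), the step at which that cell was added to P.
  Insert 7 (step 1): P = [7];  Q = [1]
  Insert 9 (step 2): P = [7, 9];  Q = [1, 2]
  Insert 6 (step 3): P = [6, 9] / [7];  Q = [1, 2] / [3]
  Insert 8 (step 4): P = [6, 8] / [7, 9];  Q = [1, 2] / [3, 4]
  Insert 2 (step 5): P = [2, 8] / [6, 9] / [7];  Q = [1, 2] / [3, 4] / [5]
  Insert 1 (step 6): P = [1, 8] / [2, 9] / [6] / [7];  Q = [1, 2] / [3, 4] / [5] / [6]
  Insert 5 (step 7): P = [1, 5] / [2, 8] / [6, 9] / [7];  Q = [1, 2] / [3, 4] / [5, 7] / [6]
  Insert 3 (step 8): P = [1, 3] / [2, 5] / [6, 8] / [7, 9];  Q = [1, 2] / [3, 4] / [5, 7] / [6, 8]
  Insert 4 (step 9): P = [1, 3, 4] / [2, 5] / [6, 8] / [7, 9];  Q = [1, 2, 9] / [3, 4] / [5, 7] / [6, 8]
Final shape: (3, 2, 2, 2).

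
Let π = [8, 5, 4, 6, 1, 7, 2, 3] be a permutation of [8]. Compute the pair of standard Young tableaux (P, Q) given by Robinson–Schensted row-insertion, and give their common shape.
P = [1, 2, 3] / [4, 6, 7] / [5] / [8];  Q = [1, 4, 6] / [2, 7, 8] / [3] / [5];  common shape = (3, 3, 1, 1)

Row-insert the values π_1, π_2, … into P one at a time, bumping the leftmost entry strictly greater than the inserted value down to the next row. The recording tableau Q records, in position (i, j), the step at which that cell was added to P.
  Insert 8 (step 1): P = [8];  Q = [1]
  Insert 5 (step 2): P = [5] / [8];  Q = [1] / [2]
  Insert 4 (step 3): P = [4] / [5] / [8];  Q = [1] / [2] / [3]
  Insert 6 (step 4): P = [4, 6] / [5] / [8];  Q = [1, 4] / [2] / [3]
  Insert 1 (step 5): P = [1, 6] / [4] / [5] / [8];  Q = [1, 4] / [2] / [3] / [5]
  Insert 7 (step 6): P = [1, 6, 7] / [4] / [5] / [8];  Q = [1, 4, 6] / [2] / [3] / [5]
  Insert 2 (step 7): P = [1, 2, 7] / [4, 6] / [5] / [8];  Q = [1, 4, 6] / [2, 7] / [3] / [5]
  Insert 3 (step 8): P = [1, 2, 3] / [4, 6, 7] / [5] / [8];  Q = [1, 4, 6] / [2, 7, 8] / [3] / [5]
Final shape: (3, 3, 1, 1).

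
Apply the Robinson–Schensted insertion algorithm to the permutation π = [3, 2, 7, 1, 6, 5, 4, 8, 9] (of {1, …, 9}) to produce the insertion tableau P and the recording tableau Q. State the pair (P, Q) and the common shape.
P = [1, 4, 8, 9] / [2, 5] / [3, 6] / [7];  Q = [1, 3, 8, 9] / [2, 5] / [4, 6] / [7];  common shape = (4, 2, 2, 1)

Row-insert the values π_1, π_2, … into P one at a time, bumping the leftmost entry strictly greater than the inserted value down to the next row. The recording tableau Q records, in position (i, j), the step at which that cell was added to P.
  Insert 3 (step 1): P = [3];  Q = [1]
  Insert 2 (step 2): P = [2] / [3];  Q = [1] / [2]
  Insert 7 (step 3): P = [2, 7] / [3];  Q = [1, 3] / [2]
  Insert 1 (step 4): P = [1, 7] / [2] / [3];  Q = [1, 3] / [2] / [4]
  Insert 6 (step 5): P = [1, 6] / [2, 7] / [3];  Q = [1, 3] / [2, 5] / [4]
  Insert 5 (step 6): P = [1, 5] / [2, 6] / [3, 7];  Q = [1, 3] / [2, 5] / [4, 6]
  Insert 4 (step 7): P = [1, 4] / [2, 5] / [3, 6] / [7];  Q = [1, 3] / [2, 5] / [4, 6] / [7]
  Insert 8 (step 8): P = [1, 4, 8] / [2, 5] / [3, 6] / [7];  Q = [1, 3, 8] / [2, 5] / [4, 6] / [7]
  Insert 9 (step 9): P = [1, 4, 8, 9] / [2, 5] / [3, 6] / [7];  Q = [1, 3, 8, 9] / [2, 5] / [4, 6] / [7]
Final shape: (4, 2, 2, 1).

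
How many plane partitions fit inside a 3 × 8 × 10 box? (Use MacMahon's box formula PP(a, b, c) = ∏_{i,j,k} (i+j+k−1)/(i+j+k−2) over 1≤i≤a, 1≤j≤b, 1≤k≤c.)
PP(3, 8, 10) = 1028698128744

Evaluate the triple product over i = 1..3, j = 1..8, k = 1..10. The factors are (2/1) · (3/2) · (4/3) · (5/4) · (6/5) · (7/6) · (8/7) · (9/8) · … (240 factors total). The numerators and denominators telescope so the product is an integer; carrying out the multiplication exactly gives PP(3, 8, 10) = 1028698128744.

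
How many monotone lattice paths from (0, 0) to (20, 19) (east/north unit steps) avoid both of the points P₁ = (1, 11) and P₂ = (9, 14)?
Number of paths = 65335786230

Inclusion–exclusion. Total paths: C(39, 20) = 68923264410. Through P₁: C(12, 1)·C(27, 19) = 26640900. Through P₂: C(23, 9)·C(16, 11) = 3569485920. Since P₁ is strictly southwest of P₂, a monotone path through both must visit P₁ then P₂; paths through both = C(12, 1)·C(11, 8)·C(16, 11) = 8648640. Avoid both = 68923264410 − 26640900 − 3569485920 + 8648640 = 65335786230.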